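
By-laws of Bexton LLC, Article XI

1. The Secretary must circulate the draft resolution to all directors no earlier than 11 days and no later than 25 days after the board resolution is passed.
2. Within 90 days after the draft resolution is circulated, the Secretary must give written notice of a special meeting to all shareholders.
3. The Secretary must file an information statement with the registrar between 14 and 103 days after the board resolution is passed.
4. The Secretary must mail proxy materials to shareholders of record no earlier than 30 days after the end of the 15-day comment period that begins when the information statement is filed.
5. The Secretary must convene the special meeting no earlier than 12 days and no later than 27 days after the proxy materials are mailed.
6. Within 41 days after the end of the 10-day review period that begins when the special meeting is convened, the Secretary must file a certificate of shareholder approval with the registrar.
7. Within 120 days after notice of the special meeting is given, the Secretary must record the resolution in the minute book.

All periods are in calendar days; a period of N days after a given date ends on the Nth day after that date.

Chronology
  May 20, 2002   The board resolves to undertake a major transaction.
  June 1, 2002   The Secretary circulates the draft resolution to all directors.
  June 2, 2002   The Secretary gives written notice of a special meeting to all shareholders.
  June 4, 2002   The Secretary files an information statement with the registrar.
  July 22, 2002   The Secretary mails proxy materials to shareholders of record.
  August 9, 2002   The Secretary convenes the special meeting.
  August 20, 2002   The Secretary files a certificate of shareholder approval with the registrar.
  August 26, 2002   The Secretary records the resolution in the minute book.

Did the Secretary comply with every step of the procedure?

(1) the permitted window runs from May 20, 2002 + 11 = May 31, 2002 to May 20, 2002 + 25 = June 14, 2002; done June 1, 2002, which is between those dates.
(2) due by June 1, 2002 + 90 days = August 30, 2002; June 2, 2002 is within that limit.
(3) the permitted window runs from May 20, 2002 + 14 = June 3, 2002 to May 20, 2002 + 103 = August 31, 2002; done June 4, 2002 — within the window.
(4) permitted from June 19, 2002 + 30 days = July 19, 2002 onward; July 22, 2002 is on or after that date.
(5) the permitted window runs from July 22, 2002 + 12 = August 3, 2002 to July 22, 2002 + 27 = August 18, 2002; done August 9, 2002 — within the window.
(6) due by August 19, 2002 + 41 days = September 29, 2002; August 20, 2002 is within that limit.
(7) due by June 2, 2002 + 120 days = September 30, 2002; August 26, 2002 is within that limit.

Yes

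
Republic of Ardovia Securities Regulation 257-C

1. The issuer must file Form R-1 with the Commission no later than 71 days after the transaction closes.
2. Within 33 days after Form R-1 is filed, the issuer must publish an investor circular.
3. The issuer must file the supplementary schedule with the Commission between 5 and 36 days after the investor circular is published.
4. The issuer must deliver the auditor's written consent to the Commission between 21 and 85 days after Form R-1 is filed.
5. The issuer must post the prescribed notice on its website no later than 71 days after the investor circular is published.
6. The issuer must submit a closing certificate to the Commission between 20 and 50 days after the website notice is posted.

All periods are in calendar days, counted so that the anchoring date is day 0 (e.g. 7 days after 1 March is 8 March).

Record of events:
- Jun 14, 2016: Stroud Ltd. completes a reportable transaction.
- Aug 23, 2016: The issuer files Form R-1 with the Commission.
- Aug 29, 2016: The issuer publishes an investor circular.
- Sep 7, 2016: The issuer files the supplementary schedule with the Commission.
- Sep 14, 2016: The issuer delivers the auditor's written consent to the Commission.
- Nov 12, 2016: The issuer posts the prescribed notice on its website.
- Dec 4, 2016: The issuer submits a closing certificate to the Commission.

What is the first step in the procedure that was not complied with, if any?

Step 5

(1) due by Jun 14, 2016 + 71 days = Aug 24, 2016; Aug 23, 2016 is within that limit.
(2) due by Aug 23, 2016 + 33 days = Sep 25, 2016; completed Aug 29, 2016, before the deadline.
(3) the permitted window runs from Aug 29, 2016 + 5 = Sep 3, 2016 to Aug 29, 2016 + 36 = Oct 4, 2016; done Sep 7, 2016, which is between those dates.
(4) the permitted window runs from Aug 23, 2016 + 21 = Sep 13, 2016 to Aug 23, 2016 + 85 = Nov 16, 2016; done Sep 14, 2016, which is between those dates.
(5) due by Aug 29, 2016 + 71 days = Nov 8, 2016; not done until Nov 12, 2016, 4 days after the deadline.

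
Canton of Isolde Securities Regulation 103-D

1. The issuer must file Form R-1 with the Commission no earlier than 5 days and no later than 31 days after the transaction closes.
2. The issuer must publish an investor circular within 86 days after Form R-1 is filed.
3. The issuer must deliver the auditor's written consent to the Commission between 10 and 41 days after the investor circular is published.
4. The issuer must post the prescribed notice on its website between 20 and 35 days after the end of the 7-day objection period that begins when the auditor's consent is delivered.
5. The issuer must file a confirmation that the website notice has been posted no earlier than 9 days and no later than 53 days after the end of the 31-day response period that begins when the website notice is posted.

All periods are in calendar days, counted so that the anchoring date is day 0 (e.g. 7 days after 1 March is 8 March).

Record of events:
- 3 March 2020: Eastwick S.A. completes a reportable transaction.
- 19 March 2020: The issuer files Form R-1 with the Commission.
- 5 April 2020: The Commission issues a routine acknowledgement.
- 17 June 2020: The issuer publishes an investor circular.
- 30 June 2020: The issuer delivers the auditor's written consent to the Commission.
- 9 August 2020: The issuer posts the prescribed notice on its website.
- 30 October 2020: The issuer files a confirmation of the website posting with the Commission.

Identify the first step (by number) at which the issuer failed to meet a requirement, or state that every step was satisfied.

(1) the permitted window runs from 3 March 2020 + 5 = 8 March 2020 to 3 March 2020 + 31 = 3 April 2020; done 19 March 2020 — within the window.
(2) due by 19 March 2020 + 86 days = 13 June 2020; not done until 17 June 2020, 4 days after the deadline.
The analysis stops there.

Step 2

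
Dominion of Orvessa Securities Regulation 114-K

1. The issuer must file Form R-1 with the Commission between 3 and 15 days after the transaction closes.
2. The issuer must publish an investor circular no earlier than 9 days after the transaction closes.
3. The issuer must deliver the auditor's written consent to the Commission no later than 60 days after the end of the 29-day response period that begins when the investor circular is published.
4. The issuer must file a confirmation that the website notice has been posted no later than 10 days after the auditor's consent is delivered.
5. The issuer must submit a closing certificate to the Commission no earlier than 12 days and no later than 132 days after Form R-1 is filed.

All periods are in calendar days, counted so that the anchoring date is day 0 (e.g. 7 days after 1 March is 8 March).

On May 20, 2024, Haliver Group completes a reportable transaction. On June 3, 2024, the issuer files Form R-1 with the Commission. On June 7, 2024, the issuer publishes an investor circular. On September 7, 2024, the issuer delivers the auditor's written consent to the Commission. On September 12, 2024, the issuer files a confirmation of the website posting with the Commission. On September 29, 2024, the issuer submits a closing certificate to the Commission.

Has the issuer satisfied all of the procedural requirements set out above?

Step 1: the window is 3–15 days after May 20, 2024 (when the transaction closes), so May 23, 2024 through June 4, 2024; done June 3, 2024 — within the window.
Step 2: the earliest permitted date is 9 days after May 20, 2024 (when the transaction closes), i.e. May 29, 2024; June 7, 2024 is on or after that date.
Step 3: 60 days after July 6, 2024 (end of the 29-day response period, which began when the investor circular is published on June 7, 2024) is September 4, 2024; September 7, 2024 misses that deadline by 3 days.
No need to go further; step 3 was not satisfied.

No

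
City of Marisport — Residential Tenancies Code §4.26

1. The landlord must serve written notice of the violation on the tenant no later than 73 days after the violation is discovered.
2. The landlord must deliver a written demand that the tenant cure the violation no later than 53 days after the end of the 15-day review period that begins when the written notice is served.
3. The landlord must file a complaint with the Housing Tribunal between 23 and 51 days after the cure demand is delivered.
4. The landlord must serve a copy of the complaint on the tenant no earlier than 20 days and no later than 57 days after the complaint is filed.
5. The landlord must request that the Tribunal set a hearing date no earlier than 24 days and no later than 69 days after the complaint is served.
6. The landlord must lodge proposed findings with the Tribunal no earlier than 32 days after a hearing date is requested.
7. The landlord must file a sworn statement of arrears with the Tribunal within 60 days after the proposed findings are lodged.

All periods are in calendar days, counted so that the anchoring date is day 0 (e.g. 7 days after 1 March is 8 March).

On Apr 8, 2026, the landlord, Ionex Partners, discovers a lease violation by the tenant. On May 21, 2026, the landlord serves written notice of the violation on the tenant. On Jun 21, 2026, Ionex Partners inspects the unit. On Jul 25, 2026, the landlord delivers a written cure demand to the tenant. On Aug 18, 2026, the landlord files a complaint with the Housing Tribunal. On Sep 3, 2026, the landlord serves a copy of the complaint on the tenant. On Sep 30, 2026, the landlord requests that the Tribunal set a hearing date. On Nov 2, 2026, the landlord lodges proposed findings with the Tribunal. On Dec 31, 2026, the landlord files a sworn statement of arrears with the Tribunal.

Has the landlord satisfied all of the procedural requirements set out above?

No

Step 1: 73 days after Apr 8, 2026 (when the violation is discovered) is Jun 20, 2026; completed May 21, 2026, before the deadline.
Step 2: 53 days after Jun 5, 2026 (end of the 15-day review period, which began when the written notice is served on May 21, 2026) is Jul 28, 2026; Jul 25, 2026 is within that limit.
Step 3: the window is 23–51 days after Jul 25, 2026 (when the cure demand is delivered), so Aug 17, 2026 through Sep 14, 2026; done Aug 18, 2026 — within the window.
Step 4: the window is 20–57 days after Aug 18, 2026 (when the complaint is filed), so Sep 7, 2026 through Oct 14, 2026; done Sep 3, 2026 — 4 days before the window opened.
That is the first point of non-compliance.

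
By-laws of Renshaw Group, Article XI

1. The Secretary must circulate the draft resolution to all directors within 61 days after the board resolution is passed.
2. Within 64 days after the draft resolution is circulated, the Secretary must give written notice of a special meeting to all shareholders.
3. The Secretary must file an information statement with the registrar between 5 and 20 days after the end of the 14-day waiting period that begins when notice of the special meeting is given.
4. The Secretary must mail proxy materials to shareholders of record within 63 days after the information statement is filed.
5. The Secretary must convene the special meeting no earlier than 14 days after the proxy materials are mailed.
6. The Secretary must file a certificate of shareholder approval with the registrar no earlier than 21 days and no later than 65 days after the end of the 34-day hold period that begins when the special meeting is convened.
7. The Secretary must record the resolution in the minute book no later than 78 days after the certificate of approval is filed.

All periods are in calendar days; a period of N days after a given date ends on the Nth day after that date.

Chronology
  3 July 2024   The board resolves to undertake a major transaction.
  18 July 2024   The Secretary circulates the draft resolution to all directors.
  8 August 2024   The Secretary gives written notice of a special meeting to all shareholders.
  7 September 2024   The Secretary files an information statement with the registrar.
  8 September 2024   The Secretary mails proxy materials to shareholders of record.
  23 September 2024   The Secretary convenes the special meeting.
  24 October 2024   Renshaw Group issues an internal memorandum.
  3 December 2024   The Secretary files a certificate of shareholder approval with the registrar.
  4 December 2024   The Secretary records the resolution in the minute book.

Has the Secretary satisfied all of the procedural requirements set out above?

Yes

Step 1 — counting 61 days from 3 July 2024 (when the board resolution is passed) gives a deadline of 2 September 2024; completed 18 July 2024, before the deadline.
Step 2 — counting 64 days from 18 July 2024 (when the draft resolution is circulated) gives a deadline of 20 September 2024; completed 8 August 2024, before the deadline.
Step 3 — 5 and 20 days from 22 August 2024 (end of the 14-day waiting period, which began when notice of the special meeting is given on 8 August 2024) are 27 August 2024 and 11 September 2024 respectively; 7 September 2024 falls inside that range.
Step 4 — counting 63 days from 7 September 2024 (when the information statement is filed) gives a deadline of 9 November 2024; 8 September 2024 is within that limit.
Step 5 — must wait 14 days from 8 September 2024 (when the proxy materials are mailed), so not before 22 September 2024; done 23 September 2024, after the minimum wait.
Step 6 — 21 and 65 days from 27 October 2024 (end of the 34-day hold period, which began when the special meeting is convened on 23 September 2024) are 17 November 2024 and 31 December 2024 respectively; done 3 December 2024 — within the window.
Step 7 — counting 78 days from 3 December 2024 (when the certificate of approval is filed) gives a deadline of 19 February 2025; 4 December 2024 is within that limit.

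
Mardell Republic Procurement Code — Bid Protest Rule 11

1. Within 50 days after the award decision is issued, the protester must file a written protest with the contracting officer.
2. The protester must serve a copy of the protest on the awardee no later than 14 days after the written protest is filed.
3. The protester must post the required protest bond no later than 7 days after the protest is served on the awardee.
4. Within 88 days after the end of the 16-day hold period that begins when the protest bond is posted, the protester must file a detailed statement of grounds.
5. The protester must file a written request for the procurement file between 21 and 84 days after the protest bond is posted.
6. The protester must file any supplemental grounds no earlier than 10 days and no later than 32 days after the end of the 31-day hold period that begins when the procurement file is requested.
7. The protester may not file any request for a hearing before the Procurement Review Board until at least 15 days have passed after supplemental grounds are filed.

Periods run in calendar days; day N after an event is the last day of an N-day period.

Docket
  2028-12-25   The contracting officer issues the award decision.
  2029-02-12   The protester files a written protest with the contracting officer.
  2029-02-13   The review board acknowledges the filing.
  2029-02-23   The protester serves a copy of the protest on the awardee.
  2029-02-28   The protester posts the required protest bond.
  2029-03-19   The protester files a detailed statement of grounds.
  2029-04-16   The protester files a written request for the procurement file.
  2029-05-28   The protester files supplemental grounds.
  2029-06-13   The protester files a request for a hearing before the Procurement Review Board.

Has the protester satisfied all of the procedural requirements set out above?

Yes

(1) due by 2028-12-25 + 50 days = 2029-02-13; 2029-02-12 is within that limit.
(2) due by 2029-02-12 + 14 days = 2029-02-26; completed 2029-02-23, before the deadline.
(3) due by 2029-02-23 + 7 days = 2029-03-02; completed 2029-02-28, before the deadline.
(4) due by 2029-03-16 + 88 days = 2029-06-12; done 2029-03-19 — timely.
(5) the permitted window runs from 2029-02-28 + 21 = 2029-03-21 to 2029-02-28 + 84 = 2029-05-23; done 2029-04-16 — within the window.
(6) the permitted window runs from 2029-05-17 + 10 = 2029-05-27 to 2029-05-17 + 32 = 2029-06-18; 2029-05-28 falls inside that range.
(7) permitted from 2029-05-28 + 15 days = 2029-06-12 onward; done 2029-06-13 — permitted.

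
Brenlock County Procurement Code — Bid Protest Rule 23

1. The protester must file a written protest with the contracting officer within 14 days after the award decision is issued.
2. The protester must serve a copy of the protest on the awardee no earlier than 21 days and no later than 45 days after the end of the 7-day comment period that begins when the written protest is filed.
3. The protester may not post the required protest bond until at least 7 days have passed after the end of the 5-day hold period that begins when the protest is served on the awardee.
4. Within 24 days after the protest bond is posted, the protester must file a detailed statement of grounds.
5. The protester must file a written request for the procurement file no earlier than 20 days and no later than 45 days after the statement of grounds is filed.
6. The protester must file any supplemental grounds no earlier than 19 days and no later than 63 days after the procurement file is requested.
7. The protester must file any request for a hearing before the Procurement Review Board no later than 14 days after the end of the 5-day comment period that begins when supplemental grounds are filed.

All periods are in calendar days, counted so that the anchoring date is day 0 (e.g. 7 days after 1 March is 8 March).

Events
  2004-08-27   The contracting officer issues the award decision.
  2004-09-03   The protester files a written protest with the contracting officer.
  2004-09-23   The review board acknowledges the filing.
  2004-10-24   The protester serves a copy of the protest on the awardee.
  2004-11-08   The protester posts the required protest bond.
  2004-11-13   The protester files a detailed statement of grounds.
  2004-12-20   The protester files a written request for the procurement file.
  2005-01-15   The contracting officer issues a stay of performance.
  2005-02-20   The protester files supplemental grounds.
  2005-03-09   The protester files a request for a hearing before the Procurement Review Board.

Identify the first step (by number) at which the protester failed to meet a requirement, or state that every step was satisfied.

(1) due by 2004-08-27 + 14 days = 2004-09-10; 2004-09-03 is within that limit.
(2) the permitted window runs from 2004-09-10 + 21 = 2004-10-01 to 2004-09-10 + 45 = 2004-10-25; done 2004-10-24 — within the window.
(3) permitted from 2004-10-29 + 7 days = 2004-11-05 onward; done 2004-11-08, after the minimum wait.
(4) due by 2004-11-08 + 24 days = 2004-12-02; done 2004-11-13 — timely.
(5) the permitted window runs from 2004-11-13 + 20 = 2004-12-03 to 2004-11-13 + 45 = 2004-12-28; 2004-12-20 falls inside that range.
(6) the permitted window runs from 2004-12-20 + 19 = 2005-01-08 to 2004-12-20 + 63 = 2005-02-21; done 2005-02-20, which is between those dates.
(7) due by 2005-02-25 + 14 days = 2005-03-11; completed 2005-03-09, before the deadline.

None — every step was satisfied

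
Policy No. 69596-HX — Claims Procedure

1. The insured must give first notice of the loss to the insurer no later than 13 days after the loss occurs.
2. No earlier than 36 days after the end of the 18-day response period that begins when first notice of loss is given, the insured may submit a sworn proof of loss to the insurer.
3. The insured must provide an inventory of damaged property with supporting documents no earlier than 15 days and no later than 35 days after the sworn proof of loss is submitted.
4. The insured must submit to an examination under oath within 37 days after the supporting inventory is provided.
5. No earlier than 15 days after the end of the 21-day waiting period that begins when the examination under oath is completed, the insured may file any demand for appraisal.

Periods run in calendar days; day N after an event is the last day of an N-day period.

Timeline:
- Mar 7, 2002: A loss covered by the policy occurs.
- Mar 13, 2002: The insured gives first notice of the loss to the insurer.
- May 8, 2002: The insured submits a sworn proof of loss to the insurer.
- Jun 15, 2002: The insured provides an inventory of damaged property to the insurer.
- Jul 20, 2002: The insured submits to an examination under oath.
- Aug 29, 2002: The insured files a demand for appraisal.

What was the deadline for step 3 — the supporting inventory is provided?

Step 3 runs from May 8, 2002, when the sworn proof of loss is submitted. The window is 15–35 days after May 8, 2002; it closes on Jun 12, 2002.

Jun 12, 2002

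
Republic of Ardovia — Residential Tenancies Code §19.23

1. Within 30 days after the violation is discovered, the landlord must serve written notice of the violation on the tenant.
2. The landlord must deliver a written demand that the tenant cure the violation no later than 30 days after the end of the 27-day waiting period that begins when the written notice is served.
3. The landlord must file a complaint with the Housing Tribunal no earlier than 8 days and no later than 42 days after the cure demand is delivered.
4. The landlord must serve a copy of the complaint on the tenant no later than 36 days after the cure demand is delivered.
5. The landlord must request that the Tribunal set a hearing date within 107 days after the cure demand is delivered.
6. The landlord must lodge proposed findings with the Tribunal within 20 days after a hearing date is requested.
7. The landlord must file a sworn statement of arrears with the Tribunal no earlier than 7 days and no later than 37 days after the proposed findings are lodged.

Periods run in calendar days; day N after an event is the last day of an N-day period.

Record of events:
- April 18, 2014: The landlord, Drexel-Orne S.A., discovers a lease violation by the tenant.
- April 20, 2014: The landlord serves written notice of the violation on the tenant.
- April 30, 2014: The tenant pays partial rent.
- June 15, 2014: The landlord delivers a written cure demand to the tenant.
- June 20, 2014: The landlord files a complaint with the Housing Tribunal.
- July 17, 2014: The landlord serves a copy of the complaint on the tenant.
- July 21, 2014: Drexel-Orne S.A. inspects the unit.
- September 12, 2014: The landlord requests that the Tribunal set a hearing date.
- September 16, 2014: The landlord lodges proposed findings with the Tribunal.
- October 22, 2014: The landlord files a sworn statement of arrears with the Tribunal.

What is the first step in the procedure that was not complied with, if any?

Step 3

Step 1: 30 days after April 18, 2014 (when the violation is discovered) is May 18, 2014; April 20, 2014 is within that limit.
Step 2: 30 days after May 17, 2014 (end of the 27-day waiting period, which began when the written notice is served on April 20, 2014) is June 16, 2014; June 15, 2014 is within that limit.
Step 3: the window is 8–42 days after June 15, 2014 (when the cure demand is delivered), so June 23, 2014 through July 27, 2014; June 20, 2014 is 3 days too early.
The procedure was therefore not followed at step 3.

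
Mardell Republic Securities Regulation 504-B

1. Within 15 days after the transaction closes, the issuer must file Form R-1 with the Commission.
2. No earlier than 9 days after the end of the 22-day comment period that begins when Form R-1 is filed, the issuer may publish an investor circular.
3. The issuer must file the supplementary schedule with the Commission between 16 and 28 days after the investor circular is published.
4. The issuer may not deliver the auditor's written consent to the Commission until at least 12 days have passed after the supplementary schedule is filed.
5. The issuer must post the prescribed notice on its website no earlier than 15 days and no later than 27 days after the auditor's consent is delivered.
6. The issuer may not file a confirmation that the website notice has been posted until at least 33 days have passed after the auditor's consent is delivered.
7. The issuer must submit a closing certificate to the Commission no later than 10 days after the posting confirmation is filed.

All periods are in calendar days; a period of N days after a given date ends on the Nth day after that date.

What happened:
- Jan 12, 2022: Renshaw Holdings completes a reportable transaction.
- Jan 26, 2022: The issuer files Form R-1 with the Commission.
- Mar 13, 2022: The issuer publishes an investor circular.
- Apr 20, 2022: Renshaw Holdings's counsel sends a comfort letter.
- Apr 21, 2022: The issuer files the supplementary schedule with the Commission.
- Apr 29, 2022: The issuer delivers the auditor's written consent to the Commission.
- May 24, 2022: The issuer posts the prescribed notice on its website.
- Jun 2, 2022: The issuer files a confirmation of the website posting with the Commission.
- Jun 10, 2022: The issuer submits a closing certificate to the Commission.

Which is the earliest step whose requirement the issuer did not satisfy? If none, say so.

Step 3

Step 1: 15 days after Jan 12, 2022 (when the transaction closes) is Jan 27, 2022; completed Jan 26, 2022, before the deadline.
Step 2: the earliest permitted date is 9 days after Feb 17, 2022 (end of the 22-day comment period, which began when Form R-1 is filed on Jan 26, 2022), i.e. Feb 26, 2022; done Mar 13, 2022 — permitted.
Step 3: the window is 16–28 days after Mar 13, 2022 (when the investor circular is published), so Mar 29, 2022 through Apr 10, 2022; Apr 21, 2022 is 11 days past the end of the window.
Later steps need not be reached.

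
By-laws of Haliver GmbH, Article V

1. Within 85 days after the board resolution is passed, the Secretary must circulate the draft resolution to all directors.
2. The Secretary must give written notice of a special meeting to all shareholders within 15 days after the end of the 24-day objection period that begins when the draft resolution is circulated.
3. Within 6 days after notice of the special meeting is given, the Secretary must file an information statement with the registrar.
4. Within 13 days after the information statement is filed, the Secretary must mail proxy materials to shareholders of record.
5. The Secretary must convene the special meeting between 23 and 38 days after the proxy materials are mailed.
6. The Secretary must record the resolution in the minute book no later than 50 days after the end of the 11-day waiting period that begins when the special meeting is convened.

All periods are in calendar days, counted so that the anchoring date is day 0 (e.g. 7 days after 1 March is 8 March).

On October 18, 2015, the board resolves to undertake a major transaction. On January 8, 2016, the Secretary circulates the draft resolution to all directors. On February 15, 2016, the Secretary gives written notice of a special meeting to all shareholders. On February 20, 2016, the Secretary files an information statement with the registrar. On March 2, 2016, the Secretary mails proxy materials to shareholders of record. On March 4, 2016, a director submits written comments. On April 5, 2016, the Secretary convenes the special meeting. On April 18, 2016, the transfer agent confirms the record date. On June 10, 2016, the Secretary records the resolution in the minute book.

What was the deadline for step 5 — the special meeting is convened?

Step 5 runs from March 2, 2016, when the proxy materials are mailed. The window is 23–38 days after March 2, 2016; it closes on April 9, 2016.

April 9, 2016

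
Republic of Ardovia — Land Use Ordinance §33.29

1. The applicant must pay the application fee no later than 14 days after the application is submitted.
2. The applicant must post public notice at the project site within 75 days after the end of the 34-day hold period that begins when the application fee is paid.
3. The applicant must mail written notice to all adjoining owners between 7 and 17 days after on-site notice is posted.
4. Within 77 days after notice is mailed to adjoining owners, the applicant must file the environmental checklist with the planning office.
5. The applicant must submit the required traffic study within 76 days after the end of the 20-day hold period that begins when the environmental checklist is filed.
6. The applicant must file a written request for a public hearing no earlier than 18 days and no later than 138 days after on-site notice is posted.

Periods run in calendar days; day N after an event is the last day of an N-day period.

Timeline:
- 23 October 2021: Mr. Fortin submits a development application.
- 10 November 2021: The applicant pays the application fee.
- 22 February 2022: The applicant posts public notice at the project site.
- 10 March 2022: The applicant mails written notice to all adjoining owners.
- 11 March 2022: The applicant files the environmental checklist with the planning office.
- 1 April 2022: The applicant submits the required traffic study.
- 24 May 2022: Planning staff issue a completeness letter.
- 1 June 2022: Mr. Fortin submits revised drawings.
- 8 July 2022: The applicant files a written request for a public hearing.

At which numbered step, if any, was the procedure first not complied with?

Step 1: 14 days after 23 October 2021 (when the application is submitted) is 6 November 2021; done 10 November 2021 — 4 days late.

Step 1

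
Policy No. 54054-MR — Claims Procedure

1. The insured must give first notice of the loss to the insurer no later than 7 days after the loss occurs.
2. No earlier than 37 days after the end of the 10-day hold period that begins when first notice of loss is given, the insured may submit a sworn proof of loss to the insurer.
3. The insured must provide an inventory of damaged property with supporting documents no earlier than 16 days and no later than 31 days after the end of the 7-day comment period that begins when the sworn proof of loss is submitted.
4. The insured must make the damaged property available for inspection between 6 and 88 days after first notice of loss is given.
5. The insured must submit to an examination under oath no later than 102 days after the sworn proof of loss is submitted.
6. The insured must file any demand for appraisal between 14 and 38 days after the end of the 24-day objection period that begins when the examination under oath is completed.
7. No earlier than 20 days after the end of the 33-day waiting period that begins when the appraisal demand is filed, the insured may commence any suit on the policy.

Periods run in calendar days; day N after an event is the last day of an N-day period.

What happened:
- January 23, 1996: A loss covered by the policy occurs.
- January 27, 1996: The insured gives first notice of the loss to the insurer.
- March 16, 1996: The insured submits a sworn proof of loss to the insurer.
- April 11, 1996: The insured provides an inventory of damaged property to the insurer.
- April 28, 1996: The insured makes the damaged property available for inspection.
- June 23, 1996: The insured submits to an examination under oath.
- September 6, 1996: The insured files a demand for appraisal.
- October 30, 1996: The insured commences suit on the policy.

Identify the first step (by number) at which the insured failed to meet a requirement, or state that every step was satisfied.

Step 4

Step 1 — counting 7 days from January 23, 1996 (when the loss occurs) gives a deadline of January 30, 1996; completed January 27, 1996, before the deadline.
Step 2 — must wait 37 days from February 6, 1996 (end of the 10-day hold period, which began when first notice of loss is given on January 27, 1996), so not before March 14, 1996; done March 16, 1996, after the minimum wait.
Step 3 — 16 and 31 days from March 23, 1996 (end of the 7-day comment period, which began when the sworn proof of loss is submitted on March 16, 1996) are April 8, 1996 and April 23, 1996 respectively; done April 11, 1996, which is between those dates.
Step 4 — 6 and 88 days from January 27, 1996 (when first notice of loss is given) are February 2, 1996 and April 24, 1996 respectively; done April 28, 1996 — 4 days after the window closed.
Later steps need not be reached.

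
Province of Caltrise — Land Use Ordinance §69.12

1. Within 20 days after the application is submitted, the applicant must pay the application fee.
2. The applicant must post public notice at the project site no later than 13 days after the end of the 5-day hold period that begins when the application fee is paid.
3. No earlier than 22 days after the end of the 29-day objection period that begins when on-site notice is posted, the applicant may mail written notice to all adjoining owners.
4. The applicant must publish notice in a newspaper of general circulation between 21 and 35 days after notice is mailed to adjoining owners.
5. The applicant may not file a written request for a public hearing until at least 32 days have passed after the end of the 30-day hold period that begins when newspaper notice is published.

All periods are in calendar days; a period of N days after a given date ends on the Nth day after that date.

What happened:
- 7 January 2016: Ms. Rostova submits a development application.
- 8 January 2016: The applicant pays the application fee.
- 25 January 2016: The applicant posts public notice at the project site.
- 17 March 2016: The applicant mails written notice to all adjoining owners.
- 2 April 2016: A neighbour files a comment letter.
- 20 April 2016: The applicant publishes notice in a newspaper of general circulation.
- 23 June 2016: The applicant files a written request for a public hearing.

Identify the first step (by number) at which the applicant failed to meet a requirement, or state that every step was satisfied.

None — every step was satisfied

Step 1 — counting 20 days from 7 January 2016 (when the application is submitted) gives a deadline of 27 January 2016; done 8 January 2016 — timely.
Step 2 — counting 13 days from 13 January 2016 (end of the 5-day hold period, which began when the application fee is paid on 8 January 2016) gives a deadline of 26 January 2016; 25 January 2016 is within that limit.
Step 3 — must wait 22 days from 23 February 2016 (end of the 29-day objection period, which began when on-site notice is posted on 25 January 2016), so not before 16 March 2016; 17 March 2016 is on or after that date.
Step 4 — 21 and 35 days from 17 March 2016 (when notice is mailed to adjoining owners) are 7 April 2016 and 21 April 2016 respectively; done 20 April 2016, which is between those dates.
Step 5 — must wait 32 days from 20 May 2016 (end of the 30-day hold period, which began when newspaper notice is published on 20 April 2016), so not before 21 June 2016; 23 June 2016 is on or after that date.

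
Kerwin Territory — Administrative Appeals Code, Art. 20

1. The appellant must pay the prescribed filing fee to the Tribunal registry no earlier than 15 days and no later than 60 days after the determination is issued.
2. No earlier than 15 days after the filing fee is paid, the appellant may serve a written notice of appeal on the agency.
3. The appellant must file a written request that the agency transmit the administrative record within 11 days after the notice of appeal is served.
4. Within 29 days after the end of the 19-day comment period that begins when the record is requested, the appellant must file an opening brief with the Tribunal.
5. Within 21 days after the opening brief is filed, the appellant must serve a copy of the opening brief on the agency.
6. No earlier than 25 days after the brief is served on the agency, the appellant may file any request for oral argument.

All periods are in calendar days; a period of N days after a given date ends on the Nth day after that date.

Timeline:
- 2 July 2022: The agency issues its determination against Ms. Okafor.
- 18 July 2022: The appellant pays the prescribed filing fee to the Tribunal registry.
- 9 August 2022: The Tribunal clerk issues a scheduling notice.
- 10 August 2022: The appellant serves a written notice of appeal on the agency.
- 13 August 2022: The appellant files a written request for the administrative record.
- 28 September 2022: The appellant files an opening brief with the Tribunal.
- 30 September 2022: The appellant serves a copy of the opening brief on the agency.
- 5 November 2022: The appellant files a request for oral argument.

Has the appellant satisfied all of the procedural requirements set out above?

Yes

(1) the permitted window runs from 2 July 2022 + 15 = 17 July 2022 to 2 July 2022 + 60 = 31 August 2022; done 18 July 2022, which is between those dates.
(2) permitted from 18 July 2022 + 15 days = 2 August 2022 onward; 10 August 2022 is on or after that date.
(3) due by 10 August 2022 + 11 days = 21 August 2022; completed 13 August 2022, before the deadline.
(4) due by 1 September 2022 + 29 days = 30 September 2022; completed 28 September 2022, before the deadline.
(5) due by 28 September 2022 + 21 days = 19 October 2022; 30 September 2022 is within that limit.
(6) permitted from 30 September 2022 + 25 days = 25 October 2022 onward; 5 November 2022 is on or after that date.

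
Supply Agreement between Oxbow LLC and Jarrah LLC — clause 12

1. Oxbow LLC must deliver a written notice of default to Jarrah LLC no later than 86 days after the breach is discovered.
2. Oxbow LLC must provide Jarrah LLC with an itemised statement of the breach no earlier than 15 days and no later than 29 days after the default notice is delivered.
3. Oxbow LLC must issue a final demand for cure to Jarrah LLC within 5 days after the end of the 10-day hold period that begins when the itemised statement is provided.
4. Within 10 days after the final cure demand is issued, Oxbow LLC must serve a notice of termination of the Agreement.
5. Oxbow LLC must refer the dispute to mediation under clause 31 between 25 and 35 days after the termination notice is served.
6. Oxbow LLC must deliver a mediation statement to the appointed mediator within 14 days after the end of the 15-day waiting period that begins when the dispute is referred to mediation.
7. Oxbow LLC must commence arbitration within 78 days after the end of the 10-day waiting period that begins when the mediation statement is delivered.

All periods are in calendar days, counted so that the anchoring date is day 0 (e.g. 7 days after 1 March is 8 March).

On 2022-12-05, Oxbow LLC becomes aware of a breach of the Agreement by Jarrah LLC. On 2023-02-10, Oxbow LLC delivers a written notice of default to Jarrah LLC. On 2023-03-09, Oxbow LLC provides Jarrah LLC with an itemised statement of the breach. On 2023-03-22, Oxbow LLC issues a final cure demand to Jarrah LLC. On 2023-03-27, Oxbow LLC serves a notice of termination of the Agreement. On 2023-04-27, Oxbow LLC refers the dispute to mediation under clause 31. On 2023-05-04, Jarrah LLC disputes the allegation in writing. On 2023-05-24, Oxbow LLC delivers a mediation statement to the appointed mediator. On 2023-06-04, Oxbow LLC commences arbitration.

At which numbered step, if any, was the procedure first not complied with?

Step 1: 86 days after 2022-12-05 (when the breach is discovered) is 2023-03-01; completed 2023-02-10, before the deadline.
Step 2: the window is 15–29 days after 2023-02-10 (when the default notice is delivered), so 2023-02-25 through 2023-03-11; 2023-03-09 falls inside that range.
Step 3: 5 days after 2023-03-19 (end of the 10-day hold period, which began when the itemised statement is provided on 2023-03-09) is 2023-03-24; done 2023-03-22 — timely.
Step 4: 10 days after 2023-03-22 (when the final cure demand is issued) is 2023-04-01; done 2023-03-27 — timely.
Step 5: the window is 25–35 days after 2023-03-27 (when the termination notice is served), so 2023-04-21 through 2023-05-01; done 2023-04-27 — within the window.
Step 6: 14 days after 2023-05-12 (end of the 15-day waiting period, which began when the dispute is referred to mediation on 2023-04-27) is 2023-05-26; 2023-05-24 is within that limit.
Step 7: 78 days after 2023-06-03 (end of the 10-day waiting period, which began when the mediation statement is delivered on 2023-05-24) is 2023-08-20; 2023-06-04 is within that limit.

None — every step was satisfied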